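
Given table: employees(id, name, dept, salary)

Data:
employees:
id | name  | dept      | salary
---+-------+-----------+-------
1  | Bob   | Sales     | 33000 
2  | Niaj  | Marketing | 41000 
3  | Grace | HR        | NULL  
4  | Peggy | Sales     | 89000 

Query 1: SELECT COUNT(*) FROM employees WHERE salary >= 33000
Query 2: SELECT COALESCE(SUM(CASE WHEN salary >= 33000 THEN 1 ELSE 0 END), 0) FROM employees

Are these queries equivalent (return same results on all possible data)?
Yes, equivalent

Both queries return: [(3,)]

Reason: COUNT with WHERE vs conditional SUM (COALESCE handles empty-table NULL)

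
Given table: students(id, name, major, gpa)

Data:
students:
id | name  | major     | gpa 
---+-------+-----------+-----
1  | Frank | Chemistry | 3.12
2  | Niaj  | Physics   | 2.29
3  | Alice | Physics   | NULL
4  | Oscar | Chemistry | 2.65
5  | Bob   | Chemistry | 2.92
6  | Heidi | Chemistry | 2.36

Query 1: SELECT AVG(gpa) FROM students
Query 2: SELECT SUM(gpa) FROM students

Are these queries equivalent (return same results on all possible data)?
No, not equivalent

Query 1 returns: [(2.668,)]
Query 2 returns: [(13.34,)]

Reason: AVG vs SUM give different aggregate values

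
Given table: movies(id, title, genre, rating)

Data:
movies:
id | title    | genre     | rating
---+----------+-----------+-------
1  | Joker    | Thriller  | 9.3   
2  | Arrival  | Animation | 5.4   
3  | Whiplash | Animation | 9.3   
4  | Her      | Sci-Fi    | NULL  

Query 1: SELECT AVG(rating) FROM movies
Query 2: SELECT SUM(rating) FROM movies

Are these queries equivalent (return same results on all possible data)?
No, not equivalent

Query 1 returns: [(8.0,)]
Query 2 returns: [(24.0,)]

Reason: AVG vs SUM give different aggregate values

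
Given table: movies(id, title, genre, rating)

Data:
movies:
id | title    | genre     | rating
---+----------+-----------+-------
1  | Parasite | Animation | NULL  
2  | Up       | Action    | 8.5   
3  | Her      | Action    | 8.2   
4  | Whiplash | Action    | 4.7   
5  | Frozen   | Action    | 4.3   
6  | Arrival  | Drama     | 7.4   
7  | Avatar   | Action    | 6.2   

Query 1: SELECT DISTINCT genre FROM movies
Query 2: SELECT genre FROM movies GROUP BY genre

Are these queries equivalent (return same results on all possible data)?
Yes, equivalent

Both queries return: [('Action',), ('Animation',), ('Drama',)]

Reason: Both get unique genres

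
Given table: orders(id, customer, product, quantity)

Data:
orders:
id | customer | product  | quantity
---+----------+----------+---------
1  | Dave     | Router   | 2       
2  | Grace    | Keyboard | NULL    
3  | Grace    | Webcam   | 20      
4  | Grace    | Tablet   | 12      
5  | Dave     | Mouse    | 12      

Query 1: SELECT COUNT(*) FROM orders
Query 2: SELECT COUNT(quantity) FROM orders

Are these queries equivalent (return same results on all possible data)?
No, not equivalent

Query 1 returns: [(5,)]
Query 2 returns: [(4,)]

Reason: COUNT(*) includes NULLs, COUNT(column) excludes them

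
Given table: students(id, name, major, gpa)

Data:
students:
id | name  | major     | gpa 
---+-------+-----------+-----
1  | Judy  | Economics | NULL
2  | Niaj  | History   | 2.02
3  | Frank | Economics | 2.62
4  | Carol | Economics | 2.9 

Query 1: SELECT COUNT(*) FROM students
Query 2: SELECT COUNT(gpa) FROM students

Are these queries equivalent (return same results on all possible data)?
No, not equivalent

Query 1 returns: [(4,)]
Query 2 returns: [(3,)]

Reason: COUNT(*) includes NULLs, COUNT(column) excludes them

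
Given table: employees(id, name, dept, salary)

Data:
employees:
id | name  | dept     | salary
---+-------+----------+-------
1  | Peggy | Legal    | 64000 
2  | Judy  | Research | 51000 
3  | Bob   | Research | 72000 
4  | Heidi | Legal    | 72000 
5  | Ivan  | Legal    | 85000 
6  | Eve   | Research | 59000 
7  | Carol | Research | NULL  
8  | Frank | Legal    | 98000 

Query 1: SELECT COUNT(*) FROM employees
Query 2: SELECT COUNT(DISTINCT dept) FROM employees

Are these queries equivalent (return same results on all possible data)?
No, not equivalent

Query 1 returns: [(8,)]
Query 2 returns: [(2,)]

Reason: COUNT(*) counts rows, COUNT(DISTINCT dept) counts unique depts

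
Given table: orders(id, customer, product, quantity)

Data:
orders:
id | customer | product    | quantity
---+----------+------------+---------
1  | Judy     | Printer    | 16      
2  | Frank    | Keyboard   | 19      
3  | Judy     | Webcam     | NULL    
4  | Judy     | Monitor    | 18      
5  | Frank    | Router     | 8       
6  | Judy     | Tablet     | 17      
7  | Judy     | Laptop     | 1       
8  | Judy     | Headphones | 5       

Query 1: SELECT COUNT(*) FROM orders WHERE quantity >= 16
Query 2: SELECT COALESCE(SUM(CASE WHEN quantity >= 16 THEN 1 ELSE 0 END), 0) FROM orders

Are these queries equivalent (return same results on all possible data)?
Yes, equivalent

Both queries return: [(4,)]

Reason: COUNT with WHERE vs conditional SUM (COALESCE handles empty-table NULL)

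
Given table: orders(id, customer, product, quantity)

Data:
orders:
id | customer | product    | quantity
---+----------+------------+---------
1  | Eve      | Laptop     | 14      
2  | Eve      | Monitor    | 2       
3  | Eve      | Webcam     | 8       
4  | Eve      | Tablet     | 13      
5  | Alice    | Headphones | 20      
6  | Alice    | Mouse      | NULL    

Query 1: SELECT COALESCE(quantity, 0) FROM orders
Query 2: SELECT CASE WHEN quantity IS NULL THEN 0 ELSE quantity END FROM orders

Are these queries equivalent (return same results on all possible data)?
Yes, equivalent

Both queries return: [(0,), (2,), (8,), (13,), (14,), (20,)]

Reason: COALESCE vs CASE for NULL handling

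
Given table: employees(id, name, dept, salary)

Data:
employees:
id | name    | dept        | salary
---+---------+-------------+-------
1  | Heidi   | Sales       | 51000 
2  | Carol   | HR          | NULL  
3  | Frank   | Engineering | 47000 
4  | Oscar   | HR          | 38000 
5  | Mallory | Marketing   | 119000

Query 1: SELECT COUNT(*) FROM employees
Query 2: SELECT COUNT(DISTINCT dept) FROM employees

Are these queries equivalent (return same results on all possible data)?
No, not equivalent

Query 1 returns: [(5,)]
Query 2 returns: [(4,)]

Reason: COUNT(*) counts rows, COUNT(DISTINCT dept) counts unique depts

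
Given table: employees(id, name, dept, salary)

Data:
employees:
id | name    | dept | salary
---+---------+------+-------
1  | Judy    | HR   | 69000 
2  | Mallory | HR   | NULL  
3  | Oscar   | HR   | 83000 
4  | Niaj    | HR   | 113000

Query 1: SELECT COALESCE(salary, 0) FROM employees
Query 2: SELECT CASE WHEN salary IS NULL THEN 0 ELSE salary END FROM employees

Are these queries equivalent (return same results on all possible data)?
Yes, equivalent

Both queries return: [(0,), (69000,), (83000,), (113000,)]

Reason: COALESCE vs CASE for NULL handling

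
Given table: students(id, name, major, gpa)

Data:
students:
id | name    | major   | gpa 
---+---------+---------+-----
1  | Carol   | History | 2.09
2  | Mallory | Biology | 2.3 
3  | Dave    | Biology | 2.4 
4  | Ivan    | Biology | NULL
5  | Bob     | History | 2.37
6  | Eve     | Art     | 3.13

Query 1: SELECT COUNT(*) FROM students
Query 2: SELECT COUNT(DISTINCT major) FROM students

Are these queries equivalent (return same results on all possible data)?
No, not equivalent

Query 1 returns: [(6,)]
Query 2 returns: [(3,)]

Reason: COUNT(*) counts rows, COUNT(DISTINCT major) counts unique majors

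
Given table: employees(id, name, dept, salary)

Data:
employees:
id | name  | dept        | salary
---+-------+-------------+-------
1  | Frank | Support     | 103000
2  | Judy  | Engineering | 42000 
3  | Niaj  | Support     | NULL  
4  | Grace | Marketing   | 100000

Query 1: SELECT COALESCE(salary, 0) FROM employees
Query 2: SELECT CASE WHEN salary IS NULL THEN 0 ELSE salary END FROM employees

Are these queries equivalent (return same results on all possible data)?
Yes, equivalent

Both queries return: [(0,), (42000,), (100000,), (103000,)]

Reason: COALESCE vs CASE for NULL handling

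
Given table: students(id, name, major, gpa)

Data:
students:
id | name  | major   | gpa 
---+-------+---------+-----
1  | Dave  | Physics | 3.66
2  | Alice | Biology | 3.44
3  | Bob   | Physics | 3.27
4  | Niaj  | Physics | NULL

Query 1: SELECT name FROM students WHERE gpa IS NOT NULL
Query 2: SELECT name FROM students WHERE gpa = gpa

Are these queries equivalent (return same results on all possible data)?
Yes, equivalent

Both queries return: [('Alice',), ('Bob',), ('Dave',)]

Reason: IS NOT NULL vs self-equality (both exclude NULLs)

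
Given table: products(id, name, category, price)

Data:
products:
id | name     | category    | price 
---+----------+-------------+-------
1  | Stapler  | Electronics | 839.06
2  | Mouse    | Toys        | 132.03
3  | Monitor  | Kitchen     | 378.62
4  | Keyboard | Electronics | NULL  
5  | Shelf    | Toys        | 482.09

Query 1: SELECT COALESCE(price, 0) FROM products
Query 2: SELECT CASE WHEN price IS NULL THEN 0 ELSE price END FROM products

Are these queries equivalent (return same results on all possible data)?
Yes, equivalent

Both queries return: [(0,), (132.03,), (378.62,), (482.09,), (839.06,)]

Reason: COALESCE vs CASE for NULL handling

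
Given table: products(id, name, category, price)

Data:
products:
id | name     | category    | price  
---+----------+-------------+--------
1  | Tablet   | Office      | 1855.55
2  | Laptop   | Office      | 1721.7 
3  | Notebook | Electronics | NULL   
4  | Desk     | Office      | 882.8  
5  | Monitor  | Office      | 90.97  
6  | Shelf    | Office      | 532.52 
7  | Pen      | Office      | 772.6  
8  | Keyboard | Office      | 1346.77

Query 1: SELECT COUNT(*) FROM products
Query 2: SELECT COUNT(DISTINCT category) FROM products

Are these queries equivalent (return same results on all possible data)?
No, not equivalent

Query 1 returns: [(8,)]
Query 2 returns: [(2,)]

Reason: COUNT(*) counts rows, COUNT(DISTINCT category) counts unique categorys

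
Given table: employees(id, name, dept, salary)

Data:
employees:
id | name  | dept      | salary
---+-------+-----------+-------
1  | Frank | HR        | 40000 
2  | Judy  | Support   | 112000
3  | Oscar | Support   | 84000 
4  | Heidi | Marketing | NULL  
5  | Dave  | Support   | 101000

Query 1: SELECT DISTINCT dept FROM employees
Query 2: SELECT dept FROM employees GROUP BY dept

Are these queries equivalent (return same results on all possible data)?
Yes, equivalent

Both queries return: [('HR',), ('Marketing',), ('Support',)]

Reason: Both get unique depts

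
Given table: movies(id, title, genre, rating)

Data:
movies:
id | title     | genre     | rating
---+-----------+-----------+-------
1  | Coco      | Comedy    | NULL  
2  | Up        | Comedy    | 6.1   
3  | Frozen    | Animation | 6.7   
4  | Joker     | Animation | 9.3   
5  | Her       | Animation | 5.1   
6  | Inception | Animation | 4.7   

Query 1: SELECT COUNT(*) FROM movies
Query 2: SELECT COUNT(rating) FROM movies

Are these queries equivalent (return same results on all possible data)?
No, not equivalent

Query 1 returns: [(6,)]
Query 2 returns: [(5,)]

Reason: COUNT(*) includes NULLs, COUNT(column) excludes them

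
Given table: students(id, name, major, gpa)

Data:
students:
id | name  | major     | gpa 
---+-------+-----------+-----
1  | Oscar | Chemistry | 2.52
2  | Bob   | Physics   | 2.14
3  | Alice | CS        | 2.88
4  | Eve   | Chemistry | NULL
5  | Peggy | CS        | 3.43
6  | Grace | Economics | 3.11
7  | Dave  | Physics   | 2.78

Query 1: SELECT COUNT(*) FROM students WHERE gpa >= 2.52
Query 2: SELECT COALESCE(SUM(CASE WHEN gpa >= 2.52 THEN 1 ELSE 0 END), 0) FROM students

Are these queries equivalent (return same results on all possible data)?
Yes, equivalent

Both queries return: [(5,)]

Reason: COUNT with WHERE vs conditional SUM (COALESCE handles empty-table NULL)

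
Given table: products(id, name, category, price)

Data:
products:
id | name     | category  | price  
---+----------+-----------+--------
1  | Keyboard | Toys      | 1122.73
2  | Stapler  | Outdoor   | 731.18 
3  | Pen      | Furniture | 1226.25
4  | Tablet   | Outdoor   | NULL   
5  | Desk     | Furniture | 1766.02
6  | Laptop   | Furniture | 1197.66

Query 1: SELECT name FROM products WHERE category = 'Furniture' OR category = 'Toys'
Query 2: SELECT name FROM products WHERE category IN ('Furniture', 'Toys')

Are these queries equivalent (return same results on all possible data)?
Yes, equivalent

Both queries return: [('Desk',), ('Keyboard',), ('Laptop',), ('Pen',)]

Reason: OR vs IN are equivalent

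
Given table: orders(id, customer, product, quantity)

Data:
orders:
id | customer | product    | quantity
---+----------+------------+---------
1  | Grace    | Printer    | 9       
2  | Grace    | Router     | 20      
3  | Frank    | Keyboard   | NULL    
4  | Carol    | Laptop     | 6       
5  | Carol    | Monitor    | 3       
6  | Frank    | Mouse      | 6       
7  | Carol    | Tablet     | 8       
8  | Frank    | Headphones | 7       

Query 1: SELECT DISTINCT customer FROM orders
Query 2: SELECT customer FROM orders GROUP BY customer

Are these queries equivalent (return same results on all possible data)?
Yes, equivalent

Both queries return: [('Carol',), ('Frank',), ('Grace',)]

Reason: Both get unique customers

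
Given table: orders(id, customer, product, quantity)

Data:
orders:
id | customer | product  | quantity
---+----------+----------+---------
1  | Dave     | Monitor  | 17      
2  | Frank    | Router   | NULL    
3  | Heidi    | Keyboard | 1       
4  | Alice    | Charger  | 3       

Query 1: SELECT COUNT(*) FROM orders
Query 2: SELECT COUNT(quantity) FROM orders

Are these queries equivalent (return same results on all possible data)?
No, not equivalent

Query 1 returns: [(4,)]
Query 2 returns: [(3,)]

Reason: COUNT(*) includes NULLs, COUNT(column) excludes them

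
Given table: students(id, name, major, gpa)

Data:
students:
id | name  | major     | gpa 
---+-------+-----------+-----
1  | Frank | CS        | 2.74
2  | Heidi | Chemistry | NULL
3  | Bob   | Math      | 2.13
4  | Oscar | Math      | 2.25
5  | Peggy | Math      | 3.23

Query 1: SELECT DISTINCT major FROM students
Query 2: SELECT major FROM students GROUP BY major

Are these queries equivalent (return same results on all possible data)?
Yes, equivalent

Both queries return: [('CS',), ('Chemistry',), ('Math',)]

Reason: Both get unique majors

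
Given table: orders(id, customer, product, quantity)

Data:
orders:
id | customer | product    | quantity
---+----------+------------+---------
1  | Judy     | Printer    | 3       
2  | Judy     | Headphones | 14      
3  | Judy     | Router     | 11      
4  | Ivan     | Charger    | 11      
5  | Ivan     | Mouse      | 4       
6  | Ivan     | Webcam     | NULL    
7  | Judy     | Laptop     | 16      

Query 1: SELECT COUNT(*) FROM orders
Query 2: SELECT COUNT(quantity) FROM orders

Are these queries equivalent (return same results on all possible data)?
No, not equivalent

Query 1 returns: [(7,)]
Query 2 returns: [(6,)]

Reason: COUNT(*) includes NULLs, COUNT(column) excludes them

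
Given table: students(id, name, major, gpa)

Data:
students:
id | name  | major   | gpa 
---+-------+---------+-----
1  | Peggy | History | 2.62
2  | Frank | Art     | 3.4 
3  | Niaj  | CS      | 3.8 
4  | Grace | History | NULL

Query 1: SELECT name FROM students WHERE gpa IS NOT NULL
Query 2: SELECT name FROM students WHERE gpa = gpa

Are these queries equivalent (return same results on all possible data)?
Yes, equivalent

Both queries return: [('Frank',), ('Niaj',), ('Peggy',)]

Reason: IS NOT NULL vs self-equality (both exclude NULLs)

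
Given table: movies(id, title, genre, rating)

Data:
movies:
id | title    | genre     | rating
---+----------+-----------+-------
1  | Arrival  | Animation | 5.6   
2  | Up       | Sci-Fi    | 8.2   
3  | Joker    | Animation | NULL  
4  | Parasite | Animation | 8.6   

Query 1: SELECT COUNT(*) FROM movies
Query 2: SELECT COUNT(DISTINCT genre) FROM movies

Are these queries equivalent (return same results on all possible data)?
No, not equivalent

Query 1 returns: [(4,)]
Query 2 returns: [(2,)]

Reason: COUNT(*) counts rows, COUNT(DISTINCT genre) counts unique genres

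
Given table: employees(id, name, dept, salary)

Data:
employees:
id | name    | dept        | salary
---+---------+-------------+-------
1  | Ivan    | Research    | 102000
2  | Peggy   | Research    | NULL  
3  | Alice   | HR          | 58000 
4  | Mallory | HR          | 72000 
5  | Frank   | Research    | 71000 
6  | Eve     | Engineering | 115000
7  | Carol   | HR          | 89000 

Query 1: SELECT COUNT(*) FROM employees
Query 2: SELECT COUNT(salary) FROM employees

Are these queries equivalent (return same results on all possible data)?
No, not equivalent

Query 1 returns: [(7,)]
Query 2 returns: [(6,)]

Reason: COUNT(*) includes NULLs, COUNT(column) excludes them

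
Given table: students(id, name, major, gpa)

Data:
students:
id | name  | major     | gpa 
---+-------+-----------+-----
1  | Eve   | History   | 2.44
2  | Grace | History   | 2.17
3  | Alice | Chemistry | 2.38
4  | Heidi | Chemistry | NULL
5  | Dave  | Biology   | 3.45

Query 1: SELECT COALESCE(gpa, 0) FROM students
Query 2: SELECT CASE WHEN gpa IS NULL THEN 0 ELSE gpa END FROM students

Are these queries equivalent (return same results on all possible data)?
Yes, equivalent

Both queries return: [(0,), (2.17,), (2.38,), (2.44,), (3.45,)]

Reason: COALESCE vs CASE for NULL handling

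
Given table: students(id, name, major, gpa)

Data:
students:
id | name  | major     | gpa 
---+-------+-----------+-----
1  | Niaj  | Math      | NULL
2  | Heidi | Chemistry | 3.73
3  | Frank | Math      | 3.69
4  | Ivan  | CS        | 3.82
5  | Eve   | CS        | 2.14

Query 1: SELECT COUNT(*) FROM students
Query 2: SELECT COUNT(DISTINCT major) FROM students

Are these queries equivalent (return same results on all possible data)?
No, not equivalent

Query 1 returns: [(5,)]
Query 2 returns: [(3,)]

Reason: COUNT(*) counts rows, COUNT(DISTINCT major) counts unique majors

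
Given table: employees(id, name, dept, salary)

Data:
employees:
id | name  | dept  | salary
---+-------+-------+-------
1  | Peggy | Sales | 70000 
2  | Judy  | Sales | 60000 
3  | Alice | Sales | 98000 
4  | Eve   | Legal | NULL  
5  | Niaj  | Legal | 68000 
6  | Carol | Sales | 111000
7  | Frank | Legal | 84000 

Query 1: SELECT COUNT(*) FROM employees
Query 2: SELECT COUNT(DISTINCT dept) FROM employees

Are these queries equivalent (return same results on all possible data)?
No, not equivalent

Query 1 returns: [(7,)]
Query 2 returns: [(2,)]

Reason: COUNT(*) counts rows, COUNT(DISTINCT dept) counts unique depts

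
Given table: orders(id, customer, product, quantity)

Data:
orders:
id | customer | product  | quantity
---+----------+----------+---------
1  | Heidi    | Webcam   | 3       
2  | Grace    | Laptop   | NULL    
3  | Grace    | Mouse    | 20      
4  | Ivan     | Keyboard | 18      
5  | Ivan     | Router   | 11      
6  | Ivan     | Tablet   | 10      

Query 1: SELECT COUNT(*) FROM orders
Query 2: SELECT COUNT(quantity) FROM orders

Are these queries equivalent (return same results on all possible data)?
No, not equivalent

Query 1 returns: [(6,)]
Query 2 returns: [(5,)]

Reason: COUNT(*) includes NULLs, COUNT(column) excludes them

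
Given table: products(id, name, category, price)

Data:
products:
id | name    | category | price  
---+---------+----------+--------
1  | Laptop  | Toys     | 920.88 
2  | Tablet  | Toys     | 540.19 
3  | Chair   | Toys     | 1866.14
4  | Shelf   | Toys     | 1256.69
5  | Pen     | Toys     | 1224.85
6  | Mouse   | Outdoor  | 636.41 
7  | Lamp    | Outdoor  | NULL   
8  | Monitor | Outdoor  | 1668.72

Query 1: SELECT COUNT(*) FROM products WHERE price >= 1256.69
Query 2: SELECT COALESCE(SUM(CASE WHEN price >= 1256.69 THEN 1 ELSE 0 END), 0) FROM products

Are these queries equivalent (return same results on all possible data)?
Yes, equivalent

Both queries return: [(3,)]

Reason: COUNT with WHERE vs conditional SUM (COALESCE handles empty-table NULL)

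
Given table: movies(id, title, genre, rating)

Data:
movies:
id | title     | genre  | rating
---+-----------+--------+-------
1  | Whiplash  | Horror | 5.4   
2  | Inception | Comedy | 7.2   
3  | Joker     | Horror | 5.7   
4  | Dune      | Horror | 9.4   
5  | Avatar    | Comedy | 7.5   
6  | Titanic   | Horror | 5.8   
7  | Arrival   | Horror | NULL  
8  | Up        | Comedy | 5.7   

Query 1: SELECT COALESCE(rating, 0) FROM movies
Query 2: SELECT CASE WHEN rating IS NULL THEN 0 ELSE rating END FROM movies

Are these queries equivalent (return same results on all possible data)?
Yes, equivalent

Both queries return: [(0,), (5.4,), (5.7,), (5.7,), (5.8,), (7.2,), (7.5,), (9.4,)]

Reason: COALESCE vs CASE for NULL handling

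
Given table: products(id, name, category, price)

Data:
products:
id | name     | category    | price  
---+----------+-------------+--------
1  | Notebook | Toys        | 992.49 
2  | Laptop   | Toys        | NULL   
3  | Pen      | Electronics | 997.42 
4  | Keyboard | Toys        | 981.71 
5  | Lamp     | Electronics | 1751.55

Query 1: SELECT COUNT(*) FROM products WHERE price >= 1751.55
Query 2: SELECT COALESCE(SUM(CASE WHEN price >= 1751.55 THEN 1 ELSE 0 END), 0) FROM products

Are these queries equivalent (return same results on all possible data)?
Yes, equivalent

Both queries return: [(1,)]

Reason: COUNT with WHERE vs conditional SUM (COALESCE handles empty-table NULL)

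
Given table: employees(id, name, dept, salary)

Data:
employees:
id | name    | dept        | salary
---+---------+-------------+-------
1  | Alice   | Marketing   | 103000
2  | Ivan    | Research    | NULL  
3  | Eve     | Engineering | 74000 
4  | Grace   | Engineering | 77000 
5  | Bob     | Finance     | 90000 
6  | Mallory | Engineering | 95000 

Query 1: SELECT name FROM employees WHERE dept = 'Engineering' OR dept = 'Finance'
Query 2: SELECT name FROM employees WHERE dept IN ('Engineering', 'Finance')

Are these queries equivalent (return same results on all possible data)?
Yes, equivalent

Both queries return: [('Bob',), ('Eve',), ('Grace',), ('Mallory',)]

Reason: OR vs IN are equivalent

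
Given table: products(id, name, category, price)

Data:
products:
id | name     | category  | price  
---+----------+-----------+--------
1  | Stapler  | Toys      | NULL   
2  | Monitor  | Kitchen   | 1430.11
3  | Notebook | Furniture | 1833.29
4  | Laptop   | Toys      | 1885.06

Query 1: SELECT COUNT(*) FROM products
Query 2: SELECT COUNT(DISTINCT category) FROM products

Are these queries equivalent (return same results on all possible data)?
No, not equivalent

Query 1 returns: [(4,)]
Query 2 returns: [(3,)]

Reason: COUNT(*) counts rows, COUNT(DISTINCT category) counts unique categorys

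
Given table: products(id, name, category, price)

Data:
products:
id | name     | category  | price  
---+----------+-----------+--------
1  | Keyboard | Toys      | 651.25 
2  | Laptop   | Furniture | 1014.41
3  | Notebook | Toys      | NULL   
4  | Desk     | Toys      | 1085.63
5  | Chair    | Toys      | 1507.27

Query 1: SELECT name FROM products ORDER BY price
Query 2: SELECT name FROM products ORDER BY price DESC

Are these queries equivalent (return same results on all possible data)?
No, not equivalent

Query 1 returns: [('Notebook',), ('Keyboard',), ('Laptop',), ('Desk',), ('Chair',)]
Query 2 returns: [('Chair',), ('Desk',), ('Laptop',), ('Keyboard',), ('Notebook',)]

Reason: ASC vs DESC gives opposite ordering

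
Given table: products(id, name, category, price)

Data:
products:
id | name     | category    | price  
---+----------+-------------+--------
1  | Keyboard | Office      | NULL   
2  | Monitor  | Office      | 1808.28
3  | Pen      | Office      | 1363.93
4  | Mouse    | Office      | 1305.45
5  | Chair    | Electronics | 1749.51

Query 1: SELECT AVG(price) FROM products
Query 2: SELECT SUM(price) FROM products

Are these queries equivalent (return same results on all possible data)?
No, not equivalent

Query 1 returns: [(1556.7925,)]
Query 2 returns: [(6227.17,)]

Reason: AVG vs SUM give different aggregate values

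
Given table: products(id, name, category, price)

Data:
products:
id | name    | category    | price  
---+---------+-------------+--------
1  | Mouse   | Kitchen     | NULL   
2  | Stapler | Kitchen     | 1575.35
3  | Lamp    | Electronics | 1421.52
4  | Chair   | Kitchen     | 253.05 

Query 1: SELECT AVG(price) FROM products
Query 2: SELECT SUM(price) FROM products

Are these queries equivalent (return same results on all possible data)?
No, not equivalent

Query 1 returns: [(1083.3066666666666,)]
Query 2 returns: [(3249.92,)]

Reason: AVG vs SUM give different aggregate values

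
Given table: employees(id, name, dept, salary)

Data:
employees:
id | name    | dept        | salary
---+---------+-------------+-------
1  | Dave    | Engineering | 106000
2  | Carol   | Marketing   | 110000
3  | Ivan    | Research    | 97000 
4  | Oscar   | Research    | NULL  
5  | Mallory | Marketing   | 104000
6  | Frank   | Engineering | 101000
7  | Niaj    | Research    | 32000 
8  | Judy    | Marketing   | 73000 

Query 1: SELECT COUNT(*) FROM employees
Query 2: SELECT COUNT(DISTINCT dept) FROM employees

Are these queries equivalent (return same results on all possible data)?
No, not equivalent

Query 1 returns: [(8,)]
Query 2 returns: [(3,)]

Reason: COUNT(*) counts rows, COUNT(DISTINCT dept) counts unique depts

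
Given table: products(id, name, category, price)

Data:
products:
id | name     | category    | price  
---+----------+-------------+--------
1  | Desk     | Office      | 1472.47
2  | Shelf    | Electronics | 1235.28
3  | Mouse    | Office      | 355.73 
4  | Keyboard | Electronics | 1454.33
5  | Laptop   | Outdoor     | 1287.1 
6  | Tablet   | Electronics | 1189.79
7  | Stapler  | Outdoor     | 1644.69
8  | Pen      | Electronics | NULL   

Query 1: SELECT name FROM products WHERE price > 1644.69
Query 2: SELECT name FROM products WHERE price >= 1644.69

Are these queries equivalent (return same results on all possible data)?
No, not equivalent

Query 1 returns: []
Query 2 returns: [('Stapler',)]

Reason: > vs >= gives different results when price = 1644.69 exists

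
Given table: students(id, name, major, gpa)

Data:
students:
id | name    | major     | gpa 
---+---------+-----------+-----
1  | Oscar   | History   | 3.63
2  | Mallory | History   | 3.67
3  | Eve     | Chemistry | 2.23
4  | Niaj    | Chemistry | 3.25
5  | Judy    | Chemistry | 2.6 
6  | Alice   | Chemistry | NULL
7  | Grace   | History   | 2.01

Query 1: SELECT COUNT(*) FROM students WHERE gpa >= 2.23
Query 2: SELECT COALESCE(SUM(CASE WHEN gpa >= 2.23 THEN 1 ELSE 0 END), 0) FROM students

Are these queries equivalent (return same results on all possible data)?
Yes, equivalent

Both queries return: [(5,)]

Reason: COUNT with WHERE vs conditional SUM (COALESCE handles empty-table NULL)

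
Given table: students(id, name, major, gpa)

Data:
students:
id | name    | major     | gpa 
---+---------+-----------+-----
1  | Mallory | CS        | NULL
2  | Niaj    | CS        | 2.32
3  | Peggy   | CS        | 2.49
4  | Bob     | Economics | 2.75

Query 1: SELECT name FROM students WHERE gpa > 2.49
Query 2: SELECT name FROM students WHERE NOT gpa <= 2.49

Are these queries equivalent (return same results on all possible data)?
Yes, equivalent

Both queries return: [('Bob',)]

Reason: Both filter gpa > 2.49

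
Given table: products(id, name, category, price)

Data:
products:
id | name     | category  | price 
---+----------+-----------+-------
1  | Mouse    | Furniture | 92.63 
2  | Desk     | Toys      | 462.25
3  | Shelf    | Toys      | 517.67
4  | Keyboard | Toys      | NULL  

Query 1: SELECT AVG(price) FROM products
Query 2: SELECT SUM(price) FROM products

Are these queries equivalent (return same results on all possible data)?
No, not equivalent

Query 1 returns: [(357.51666666666665,)]
Query 2 returns: [(1072.55,)]

Reason: AVG vs SUM give different aggregate values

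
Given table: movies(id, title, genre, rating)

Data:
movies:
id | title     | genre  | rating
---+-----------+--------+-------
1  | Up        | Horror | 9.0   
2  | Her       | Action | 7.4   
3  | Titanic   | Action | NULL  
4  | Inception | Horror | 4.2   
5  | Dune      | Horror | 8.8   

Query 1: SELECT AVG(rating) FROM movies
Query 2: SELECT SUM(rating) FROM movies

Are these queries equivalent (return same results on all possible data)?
No, not equivalent

Query 1 returns: [(7.3500000000000005,)]
Query 2 returns: [(29.400000000000002,)]

Reason: AVG vs SUM give different aggregate values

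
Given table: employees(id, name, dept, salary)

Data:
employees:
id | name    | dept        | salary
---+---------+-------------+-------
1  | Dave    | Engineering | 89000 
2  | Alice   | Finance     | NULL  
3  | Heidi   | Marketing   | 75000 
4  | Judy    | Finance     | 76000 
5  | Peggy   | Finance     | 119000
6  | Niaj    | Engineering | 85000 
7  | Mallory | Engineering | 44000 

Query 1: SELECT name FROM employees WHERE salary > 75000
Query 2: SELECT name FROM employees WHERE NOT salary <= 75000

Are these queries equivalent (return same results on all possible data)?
Yes, equivalent

Both queries return: [('Dave',), ('Judy',), ('Niaj',), ('Peggy',)]

Reason: Both filter salary > 75000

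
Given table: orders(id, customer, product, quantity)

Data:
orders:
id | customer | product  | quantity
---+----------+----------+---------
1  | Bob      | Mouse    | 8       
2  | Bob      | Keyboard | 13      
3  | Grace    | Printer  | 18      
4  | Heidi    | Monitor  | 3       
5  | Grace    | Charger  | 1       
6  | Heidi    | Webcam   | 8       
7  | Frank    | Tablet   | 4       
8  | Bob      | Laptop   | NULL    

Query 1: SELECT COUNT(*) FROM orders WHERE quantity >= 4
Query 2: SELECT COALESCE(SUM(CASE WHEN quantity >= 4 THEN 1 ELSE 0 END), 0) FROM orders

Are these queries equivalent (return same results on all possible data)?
Yes, equivalent

Both queries return: [(5,)]

Reason: COUNT with WHERE vs conditional SUM (COALESCE handles empty-table NULL)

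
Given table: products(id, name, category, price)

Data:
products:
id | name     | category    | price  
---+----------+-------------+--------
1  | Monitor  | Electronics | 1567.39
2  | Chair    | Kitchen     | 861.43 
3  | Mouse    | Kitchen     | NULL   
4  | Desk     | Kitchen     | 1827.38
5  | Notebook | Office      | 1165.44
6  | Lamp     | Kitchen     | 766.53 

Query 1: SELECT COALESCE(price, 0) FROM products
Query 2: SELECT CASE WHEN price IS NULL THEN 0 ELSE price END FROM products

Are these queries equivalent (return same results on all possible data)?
Yes, equivalent

Both queries return: [(0,), (766.53,), (861.43,), (1165.44,), (1567.39,), (1827.38,)]

Reason: COALESCE vs CASE for NULL handling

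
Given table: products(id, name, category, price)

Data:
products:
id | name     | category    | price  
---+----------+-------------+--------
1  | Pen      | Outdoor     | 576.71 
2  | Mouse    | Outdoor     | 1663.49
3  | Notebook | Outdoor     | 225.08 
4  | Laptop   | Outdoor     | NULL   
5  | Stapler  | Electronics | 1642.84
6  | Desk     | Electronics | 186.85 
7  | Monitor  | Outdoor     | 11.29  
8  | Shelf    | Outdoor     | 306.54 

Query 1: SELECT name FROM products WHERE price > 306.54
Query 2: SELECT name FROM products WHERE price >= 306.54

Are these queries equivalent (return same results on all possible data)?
No, not equivalent

Query 1 returns: [('Pen',), ('Mouse',), ('Stapler',)]
Query 2 returns: [('Pen',), ('Mouse',), ('Stapler',), ('Shelf',)]

Reason: > vs >= gives different results when price = 306.54 exists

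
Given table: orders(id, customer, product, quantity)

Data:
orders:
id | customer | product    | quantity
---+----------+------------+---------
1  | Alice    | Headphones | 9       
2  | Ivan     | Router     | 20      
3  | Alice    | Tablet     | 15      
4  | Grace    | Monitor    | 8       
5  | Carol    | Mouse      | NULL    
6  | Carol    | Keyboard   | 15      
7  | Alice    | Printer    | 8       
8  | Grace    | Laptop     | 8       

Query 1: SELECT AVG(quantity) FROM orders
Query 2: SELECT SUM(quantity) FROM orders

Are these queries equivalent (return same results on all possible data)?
No, not equivalent

Query 1 returns: [(11.857142857142858,)]
Query 2 returns: [(83,)]

Reason: AVG vs SUM give different aggregate values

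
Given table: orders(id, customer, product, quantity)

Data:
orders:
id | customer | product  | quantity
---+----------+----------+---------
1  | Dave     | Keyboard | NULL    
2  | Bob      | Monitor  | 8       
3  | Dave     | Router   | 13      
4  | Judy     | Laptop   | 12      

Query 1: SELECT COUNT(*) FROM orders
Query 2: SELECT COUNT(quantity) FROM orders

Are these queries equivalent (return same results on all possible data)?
No, not equivalent

Query 1 returns: [(4,)]
Query 2 returns: [(3,)]

Reason: COUNT(*) includes NULLs, COUNT(column) excludes them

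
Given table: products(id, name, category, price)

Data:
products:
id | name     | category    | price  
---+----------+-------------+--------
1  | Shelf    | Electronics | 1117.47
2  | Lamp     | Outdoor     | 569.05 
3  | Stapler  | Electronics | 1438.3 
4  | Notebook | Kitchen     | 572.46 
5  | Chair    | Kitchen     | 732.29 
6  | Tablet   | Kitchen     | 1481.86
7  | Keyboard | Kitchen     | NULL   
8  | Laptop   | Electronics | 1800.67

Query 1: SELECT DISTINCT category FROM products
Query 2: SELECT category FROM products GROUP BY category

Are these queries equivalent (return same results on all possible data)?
Yes, equivalent

Both queries return: [('Electronics',), ('Kitchen',), ('Outdoor',)]

Reason: Both get unique categorys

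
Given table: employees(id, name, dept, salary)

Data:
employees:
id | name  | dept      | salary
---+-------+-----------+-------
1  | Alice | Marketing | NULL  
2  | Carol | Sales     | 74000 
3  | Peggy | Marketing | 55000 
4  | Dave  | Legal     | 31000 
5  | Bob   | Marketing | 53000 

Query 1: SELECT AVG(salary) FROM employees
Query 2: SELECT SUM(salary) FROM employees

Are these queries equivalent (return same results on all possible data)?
No, not equivalent

Query 1 returns: [(53250.0,)]
Query 2 returns: [(213000,)]

Reason: AVG vs SUM give different aggregate values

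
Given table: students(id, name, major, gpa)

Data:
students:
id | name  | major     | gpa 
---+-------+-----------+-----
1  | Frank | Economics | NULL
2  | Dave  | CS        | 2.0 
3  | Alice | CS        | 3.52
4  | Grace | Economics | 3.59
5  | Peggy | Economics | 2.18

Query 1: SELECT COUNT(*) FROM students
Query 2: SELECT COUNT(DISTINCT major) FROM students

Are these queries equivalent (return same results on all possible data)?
No, not equivalent

Query 1 returns: [(5,)]
Query 2 returns: [(2,)]

Reason: COUNT(*) counts rows, COUNT(DISTINCT major) counts unique majors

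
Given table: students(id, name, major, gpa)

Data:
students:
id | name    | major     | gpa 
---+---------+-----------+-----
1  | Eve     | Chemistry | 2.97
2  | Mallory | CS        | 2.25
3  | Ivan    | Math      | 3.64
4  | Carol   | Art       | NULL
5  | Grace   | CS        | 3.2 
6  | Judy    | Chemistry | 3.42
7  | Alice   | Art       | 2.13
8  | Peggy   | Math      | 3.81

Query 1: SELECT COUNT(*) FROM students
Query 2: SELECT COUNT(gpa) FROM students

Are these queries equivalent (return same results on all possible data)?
No, not equivalent

Query 1 returns: [(8,)]
Query 2 returns: [(7,)]

Reason: COUNT(*) includes NULLs, COUNT(column) excludes them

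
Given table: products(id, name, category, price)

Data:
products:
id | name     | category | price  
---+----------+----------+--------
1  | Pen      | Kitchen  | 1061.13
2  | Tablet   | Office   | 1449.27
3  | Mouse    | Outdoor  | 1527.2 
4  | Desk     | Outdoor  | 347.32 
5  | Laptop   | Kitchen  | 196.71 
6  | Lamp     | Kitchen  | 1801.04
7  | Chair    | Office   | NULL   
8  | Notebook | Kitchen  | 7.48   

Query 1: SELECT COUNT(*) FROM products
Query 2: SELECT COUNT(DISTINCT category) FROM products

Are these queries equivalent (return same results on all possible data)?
No, not equivalent

Query 1 returns: [(8,)]
Query 2 returns: [(3,)]

Reason: COUNT(*) counts rows, COUNT(DISTINCT category) counts unique categorys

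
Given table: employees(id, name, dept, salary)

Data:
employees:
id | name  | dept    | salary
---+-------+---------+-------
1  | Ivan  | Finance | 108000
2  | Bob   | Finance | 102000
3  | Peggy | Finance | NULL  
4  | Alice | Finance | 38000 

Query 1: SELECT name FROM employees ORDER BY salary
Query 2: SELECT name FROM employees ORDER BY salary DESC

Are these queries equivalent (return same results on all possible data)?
No, not equivalent

Query 1 returns: [('Peggy',), ('Alice',), ('Bob',), ('Ivan',)]
Query 2 returns: [('Ivan',), ('Bob',), ('Alice',), ('Peggy',)]

Reason: ASC vs DESC gives opposite ordering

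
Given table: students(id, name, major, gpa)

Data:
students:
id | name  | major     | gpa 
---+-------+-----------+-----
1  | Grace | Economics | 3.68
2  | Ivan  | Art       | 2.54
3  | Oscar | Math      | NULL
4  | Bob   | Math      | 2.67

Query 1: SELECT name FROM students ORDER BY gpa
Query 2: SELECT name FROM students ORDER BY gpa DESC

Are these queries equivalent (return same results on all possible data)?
No, not equivalent

Query 1 returns: [('Oscar',), ('Ivan',), ('Bob',), ('Grace',)]
Query 2 returns: [('Grace',), ('Bob',), ('Ivan',), ('Oscar',)]

Reason: ASC vs DESC gives opposite ordering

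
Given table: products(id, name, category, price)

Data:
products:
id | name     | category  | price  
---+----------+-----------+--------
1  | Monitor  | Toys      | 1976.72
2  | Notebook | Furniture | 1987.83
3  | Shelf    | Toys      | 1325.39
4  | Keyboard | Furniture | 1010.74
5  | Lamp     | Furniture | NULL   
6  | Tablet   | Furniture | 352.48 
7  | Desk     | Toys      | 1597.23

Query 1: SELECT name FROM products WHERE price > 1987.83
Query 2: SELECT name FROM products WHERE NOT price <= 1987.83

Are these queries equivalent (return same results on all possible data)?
Yes, equivalent

Both queries return: []

Reason: Both filter price > 1987.83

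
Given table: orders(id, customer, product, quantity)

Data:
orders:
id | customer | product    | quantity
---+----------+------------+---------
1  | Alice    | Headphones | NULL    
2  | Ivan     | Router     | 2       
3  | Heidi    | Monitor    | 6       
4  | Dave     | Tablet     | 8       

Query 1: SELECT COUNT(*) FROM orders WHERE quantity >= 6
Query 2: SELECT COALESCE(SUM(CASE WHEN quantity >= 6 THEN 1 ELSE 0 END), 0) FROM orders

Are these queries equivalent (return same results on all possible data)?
Yes, equivalent

Both queries return: [(2,)]

Reason: COUNT with WHERE vs conditional SUM (COALESCE handles empty-table NULL)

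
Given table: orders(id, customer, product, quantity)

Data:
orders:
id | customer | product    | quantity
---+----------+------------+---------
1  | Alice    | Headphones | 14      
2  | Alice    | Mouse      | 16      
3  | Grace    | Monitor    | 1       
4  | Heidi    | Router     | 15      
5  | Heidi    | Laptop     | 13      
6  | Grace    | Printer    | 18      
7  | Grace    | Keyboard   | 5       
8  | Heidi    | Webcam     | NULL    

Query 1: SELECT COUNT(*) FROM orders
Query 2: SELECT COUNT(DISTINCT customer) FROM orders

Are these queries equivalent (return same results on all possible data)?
No, not equivalent

Query 1 returns: [(8,)]
Query 2 returns: [(3,)]

Reason: COUNT(*) counts rows, COUNT(DISTINCT customer) counts unique customers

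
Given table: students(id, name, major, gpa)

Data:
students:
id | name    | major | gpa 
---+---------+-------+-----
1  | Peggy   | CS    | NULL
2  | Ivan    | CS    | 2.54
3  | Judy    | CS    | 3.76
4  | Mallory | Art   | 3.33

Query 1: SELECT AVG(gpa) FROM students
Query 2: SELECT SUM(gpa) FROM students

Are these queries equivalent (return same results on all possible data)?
No, not equivalent

Query 1 returns: [(3.2099999999999995,)]
Query 2 returns: [(9.629999999999999,)]

Reason: AVG vs SUM give different aggregate values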